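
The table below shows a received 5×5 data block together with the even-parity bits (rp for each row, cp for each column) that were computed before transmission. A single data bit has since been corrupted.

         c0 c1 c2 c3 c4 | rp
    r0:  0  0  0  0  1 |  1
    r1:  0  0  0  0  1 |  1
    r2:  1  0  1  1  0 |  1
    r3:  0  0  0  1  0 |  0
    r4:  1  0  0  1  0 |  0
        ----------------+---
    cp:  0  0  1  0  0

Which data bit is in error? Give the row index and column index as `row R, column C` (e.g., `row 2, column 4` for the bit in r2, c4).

Recompute each row's even parity and compare to rp:
  r0: data parity 1, sent rp 1 → ok
  r1: data parity 1, sent rp 1 → ok
  r2: data parity 1, sent rp 1 → ok
  r3: data parity 1, sent rp 0 → mismatch
  r4: data parity 0, sent rp 0 → ok
Recompute each column's even parity and compare to cp:
  c0: data parity 0, sent cp 0 → ok
  c1: data parity 0, sent cp 0 → ok
  c2: data parity 1, sent cp 1 → ok
  c3: data parity 1, sent cp 0 → mismatch
  c4: data parity 0, sent cp 0 → ok
Exactly one row (r3) and one column (c3) fail → the flipped bit is at their intersection.

row 3, column 3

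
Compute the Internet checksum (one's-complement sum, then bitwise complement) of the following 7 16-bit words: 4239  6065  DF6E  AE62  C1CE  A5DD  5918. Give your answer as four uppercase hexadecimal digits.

0ECB

One's-complement addition (fold any carry out of bit 15 back into bit 0):
  0x4239 + 0x6065 = 0x0A29E
  0xA29E + 0xDF6E = 0x1820C → wrap carry → 0x820D
  0x820D + 0xAE62 = 0x1306F → wrap carry → 0x3070
  0x3070 + 0xC1CE = 0x0F23E
  0xF23E + 0xA5DD = 0x1981B → wrap carry → 0x981C
  0x981C + 0x5918 = 0x0F134
One's-complement sum = 0xF134.
Checksum = ~0xF134 & 0xFFFF = 0x0ECB.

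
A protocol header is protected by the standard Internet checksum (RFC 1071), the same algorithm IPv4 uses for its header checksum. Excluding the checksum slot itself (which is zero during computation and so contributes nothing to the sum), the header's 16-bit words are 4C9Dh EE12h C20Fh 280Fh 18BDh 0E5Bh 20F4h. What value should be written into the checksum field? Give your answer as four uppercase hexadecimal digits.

9324

One's-complement addition (fold any carry out of bit 15 back into bit 0):
  0x4C9D + 0xEE12 = 0x13AAF → wrap carry → 0x3AB0
  0x3AB0 + 0xC20F = 0x0FCBF
  0xFCBF + 0x280F = 0x124CE → wrap carry → 0x24CF
  0x24CF + 0x18BD = 0x03D8C
  0x3D8C + 0x0E5B = 0x04BE7
  0x4BE7 + 0x20F4 = 0x06CDB
One's-complement sum = 0x6CDB.
Checksum = ~0x6CDB & 0xFFFF = 0x9324.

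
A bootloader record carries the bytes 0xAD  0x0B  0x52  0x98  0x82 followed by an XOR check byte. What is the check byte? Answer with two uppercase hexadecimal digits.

XOR the bytes together:
  start with 0xAD
  0xAD ⊕ 0x0B = 0xA6
  0xA6 ⊕ 0x52 = 0xF4
  0xF4 ⊕ 0x98 = 0x6C
  0x6C ⊕ 0x82 = 0xEE

EE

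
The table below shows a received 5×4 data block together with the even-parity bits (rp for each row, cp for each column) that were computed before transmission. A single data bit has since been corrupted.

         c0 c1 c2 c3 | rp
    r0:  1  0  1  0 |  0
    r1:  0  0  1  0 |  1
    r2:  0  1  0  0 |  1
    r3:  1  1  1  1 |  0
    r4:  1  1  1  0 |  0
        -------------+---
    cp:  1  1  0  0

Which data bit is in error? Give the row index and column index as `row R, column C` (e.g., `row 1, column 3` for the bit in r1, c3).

Recompute each row's even parity and compare to rp:
  r0: data parity 0, sent rp 0 → ok
  r1: data parity 1, sent rp 1 → ok
  r2: data parity 1, sent rp 1 → ok
  r3: data parity 0, sent rp 0 → ok
  r4: data parity 1, sent rp 0 → mismatch
Recompute each column's even parity and compare to cp:
  c0: data parity 1, sent cp 1 → ok
  c1: data parity 1, sent cp 1 → ok
  c2: data parity 0, sent cp 0 → ok
  c3: data parity 1, sent cp 0 → mismatch
Exactly one row (r4) and one column (c3) fail → the flipped bit is at their intersection.

row 4, column 3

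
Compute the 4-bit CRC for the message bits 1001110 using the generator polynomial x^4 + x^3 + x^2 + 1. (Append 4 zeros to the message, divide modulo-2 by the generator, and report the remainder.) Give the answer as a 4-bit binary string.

Append 4 zeros: 10011100000. Divide by 11101 (XOR where the leading bit is 1):
  pos 0: 10011 XOR 11101 = 01110
  pos 1: 11101 XOR 11101 = 00000
Remainder (last 4 bits) = 0000. This is the CRC / FCS.

0000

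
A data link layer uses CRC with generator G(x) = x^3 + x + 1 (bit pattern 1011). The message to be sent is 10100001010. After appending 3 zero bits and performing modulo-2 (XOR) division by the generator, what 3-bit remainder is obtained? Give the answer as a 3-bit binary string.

000

Append 3 zeros: 10100001010000. Divide by 1011 (XOR where the leading bit is 1):
  pos 0: 1010 XOR 1011 = 0001
  pos 3: 1000 XOR 1011 = 0011
  pos 5: 1110 XOR 1011 = 0101
  pos 6: 1011 XOR 1011 = 0000
Remainder (last 3 bits) = 000. This is the CRC / FCS.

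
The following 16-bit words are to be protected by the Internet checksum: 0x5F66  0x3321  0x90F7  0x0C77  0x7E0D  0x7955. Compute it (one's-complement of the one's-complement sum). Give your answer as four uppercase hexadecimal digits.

One's-complement addition (fold any carry out of bit 15 back into bit 0):
  0x5F66 + 0x3321 = 0x09287
  0x9287 + 0x90F7 = 0x1237E → wrap carry → 0x237F
  0x237F + 0x0C77 = 0x02FF6
  0x2FF6 + 0x7E0D = 0x0AE03
  0xAE03 + 0x7955 = 0x12758 → wrap carry → 0x2759
One's-complement sum = 0x2759.
Checksum = ~0x2759 & 0xFFFF = 0xD8A6.

D8A6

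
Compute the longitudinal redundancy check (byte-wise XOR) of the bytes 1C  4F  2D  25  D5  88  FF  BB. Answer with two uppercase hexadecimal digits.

42

XOR the bytes together:
  start with 0x1C
  0x1C ⊕ 0x4F = 0x53
  0x53 ⊕ 0x2D = 0x7E
  0x7E ⊕ 0x25 = 0x5B
  0x5B ⊕ 0xD5 = 0x8E
  0x8E ⊕ 0x88 = 0x06
  0x06 ⊕ 0xFF = 0xF9
  0xF9 ⊕ 0xBB = 0x42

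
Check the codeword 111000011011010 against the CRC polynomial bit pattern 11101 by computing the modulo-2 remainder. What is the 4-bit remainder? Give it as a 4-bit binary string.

Modulo-2 division of 111000011011010 by 11101:
  pos 0: 11100 XOR 11101 = 00001
  pos 4: 10011 XOR 11101 = 01110
  pos 5: 11100 XOR 11101 = 00001
  pos 9: 11101 XOR 11101 = 00000
Remainder = 0000 (zero — the frame passes the CRC check).

0000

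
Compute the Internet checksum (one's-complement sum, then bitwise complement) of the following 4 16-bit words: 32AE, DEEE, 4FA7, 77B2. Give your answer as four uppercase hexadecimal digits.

One's-complement addition (fold any carry out of bit 15 back into bit 0):
  0x32AE + 0xDEEE = 0x1119C → wrap carry → 0x119D
  0x119D + 0x4FA7 = 0x06144
  0x6144 + 0x77B2 = 0x0D8F6
One's-complement sum = 0xD8F6.
Checksum = ~0xD8F6 & 0xFFFF = 0x2709.

2709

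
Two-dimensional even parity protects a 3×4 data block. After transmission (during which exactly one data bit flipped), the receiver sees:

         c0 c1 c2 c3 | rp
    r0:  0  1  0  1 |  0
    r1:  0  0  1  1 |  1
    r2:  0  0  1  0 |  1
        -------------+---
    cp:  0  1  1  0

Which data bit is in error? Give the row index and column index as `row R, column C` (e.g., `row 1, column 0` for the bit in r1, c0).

Recompute each row's even parity and compare to rp:
  r0: data parity 0, sent rp 0 → ok
  r1: data parity 0, sent rp 1 → mismatch
  r2: data parity 1, sent rp 1 → ok
Recompute each column's even parity and compare to cp:
  c0: data parity 0, sent cp 0 → ok
  c1: data parity 1, sent cp 1 → ok
  c2: data parity 0, sent cp 1 → mismatch
  c3: data parity 0, sent cp 0 → ok
Exactly one row (r1) and one column (c2) fail → the flipped bit is at their intersection.

row 1, column 2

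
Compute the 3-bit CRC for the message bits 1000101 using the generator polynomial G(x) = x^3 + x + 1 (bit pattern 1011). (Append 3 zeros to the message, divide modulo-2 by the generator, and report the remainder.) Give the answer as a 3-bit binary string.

Append 3 zeros: 1000101000. Divide by 1011 (XOR where the leading bit is 1):
  pos 0: 1000 XOR 1011 = 0011
  pos 2: 1110 XOR 1011 = 0101
  pos 3: 1011 XOR 1011 = 0000
Remainder (last 3 bits) = 000. This is the CRC / FCS.

000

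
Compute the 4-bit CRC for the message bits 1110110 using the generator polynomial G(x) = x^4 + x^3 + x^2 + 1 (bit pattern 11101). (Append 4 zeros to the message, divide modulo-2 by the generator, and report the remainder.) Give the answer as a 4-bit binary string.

0111

Append 4 zeros: 11101100000. Divide by 11101 (XOR where the leading bit is 1):
  pos 0: 11101 XOR 11101 = 00000
  pos 5: 10000 XOR 11101 = 01101
  pos 6: 11010 XOR 11101 = 00111
Remainder (last 4 bits) = 0111. This is the CRC / FCS.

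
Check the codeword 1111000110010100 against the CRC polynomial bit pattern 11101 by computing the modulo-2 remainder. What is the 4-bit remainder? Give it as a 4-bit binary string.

Modulo-2 division of 1111000110010100 by 11101:
  pos 0: 11110 XOR 11101 = 00011
  pos 3: 11001 XOR 11101 = 00100
  pos 5: 10010 XOR 11101 = 01111
  pos 6: 11110 XOR 11101 = 00011
  pos 9: 11101 XOR 11101 = 00000
Remainder = 0000 (zero — the frame passes the CRC check).

0000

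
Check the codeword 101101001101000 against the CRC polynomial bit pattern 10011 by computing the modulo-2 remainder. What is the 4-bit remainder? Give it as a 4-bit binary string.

Modulo-2 division of 101101001101000 by 10011:
  pos 0: 10110 XOR 10011 = 00101
  pos 2: 10110 XOR 10011 = 00101
  pos 4: 10101 XOR 10011 = 00110
  pos 6: 11010 XOR 10011 = 01001
  pos 7: 10011 XOR 10011 = 00000
Remainder = 0000 (zero — the frame passes the CRC check).

0000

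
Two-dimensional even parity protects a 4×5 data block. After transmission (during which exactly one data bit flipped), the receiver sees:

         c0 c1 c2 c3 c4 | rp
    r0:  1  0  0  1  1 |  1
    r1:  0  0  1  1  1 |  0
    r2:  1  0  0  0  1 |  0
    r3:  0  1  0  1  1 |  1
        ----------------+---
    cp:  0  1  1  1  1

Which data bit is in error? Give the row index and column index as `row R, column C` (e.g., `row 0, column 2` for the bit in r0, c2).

row 1, column 4

Recompute each row's even parity and compare to rp:
  r0: data parity 1, sent rp 1 → ok
  r1: data parity 1, sent rp 0 → mismatch
  r2: data parity 0, sent rp 0 → ok
  r3: data parity 1, sent rp 1 → ok
Recompute each column's even parity and compare to cp:
  c0: data parity 0, sent cp 0 → ok
  c1: data parity 1, sent cp 1 → ok
  c2: data parity 1, sent cp 1 → ok
  c3: data parity 1, sent cp 1 → ok
  c4: data parity 0, sent cp 1 → mismatch
Exactly one row (r1) and one column (c4) fail → the flipped bit is at their intersection.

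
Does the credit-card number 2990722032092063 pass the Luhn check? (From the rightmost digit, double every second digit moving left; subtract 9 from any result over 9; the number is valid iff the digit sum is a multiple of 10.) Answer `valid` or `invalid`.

valid

From the right, keep odd positions and double even positions (subtract 9 from any doubled value over 9):
  doubled (positions 2,4,...): 3 4 0 6 4 5 9 4 → sum 35
  kept (positions 1,3,...): 3 0 9 2 0 2 0 9 → sum 25
Total = 60.
60 mod 10 = 0, so the number is valid.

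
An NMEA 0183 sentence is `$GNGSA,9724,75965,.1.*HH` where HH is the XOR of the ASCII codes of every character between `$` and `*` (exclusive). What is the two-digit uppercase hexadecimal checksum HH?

71

XOR the ASCII codes of the payload characters:
  'G' = 0x47 → acc = 0x47
  'N' = 0x4E → acc = 0x09
  'G' = 0x47 → acc = 0x4E
  'S' = 0x53 → acc = 0x1D
  'A' = 0x41 → acc = 0x5C
  ',' = 0x2C → acc = 0x70
  '9' = 0x39 → acc = 0x49
  '7' = 0x37 → acc = 0x7E
  '2' = 0x32 → acc = 0x4C
  '4' = 0x34 → acc = 0x78
  ',' = 0x2C → acc = 0x54
  '7' = 0x37 → acc = 0x63
  '5' = 0x35 → acc = 0x56
  '9' = 0x39 → acc = 0x6F
  '6' = 0x36 → acc = 0x59
  '5' = 0x35 → acc = 0x6C
  ',' = 0x2C → acc = 0x40
  '.' = 0x2E → acc = 0x6E
  '1' = 0x31 → acc = 0x5F
  '.' = 0x2E → acc = 0x71
Checksum = 0x71.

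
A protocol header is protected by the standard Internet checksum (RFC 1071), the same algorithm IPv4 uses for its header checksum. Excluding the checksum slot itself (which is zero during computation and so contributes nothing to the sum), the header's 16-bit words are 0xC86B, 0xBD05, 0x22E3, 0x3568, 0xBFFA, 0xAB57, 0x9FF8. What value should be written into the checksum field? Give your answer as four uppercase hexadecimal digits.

16F8

One's-complement addition (fold any carry out of bit 15 back into bit 0):
  0xC86B + 0xBD05 = 0x18570 → wrap carry → 0x8571
  0x8571 + 0x22E3 = 0x0A854
  0xA854 + 0x3568 = 0x0DDBC
  0xDDBC + 0xBFFA = 0x19DB6 → wrap carry → 0x9DB7
  0x9DB7 + 0xAB57 = 0x1490E → wrap carry → 0x490F
  0x490F + 0x9FF8 = 0x0E907
One's-complement sum = 0xE907.
Checksum = ~0xE907 & 0xFFFF = 0x16F8.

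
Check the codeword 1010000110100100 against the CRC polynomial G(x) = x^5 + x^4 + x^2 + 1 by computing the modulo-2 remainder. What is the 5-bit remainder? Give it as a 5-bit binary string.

00000

Modulo-2 division of 1010000110100100 by 110101:
  pos 0: 101000 XOR 110101 = 011101
  pos 1: 111010 XOR 110101 = 001111
  pos 3: 111111 XOR 110101 = 001010
  pos 5: 101001 XOR 110101 = 011100
  pos 6: 111000 XOR 110101 = 001101
  pos 8: 110101 XOR 110101 = 000000
Remainder = 00000 (zero — the frame passes the CRC check).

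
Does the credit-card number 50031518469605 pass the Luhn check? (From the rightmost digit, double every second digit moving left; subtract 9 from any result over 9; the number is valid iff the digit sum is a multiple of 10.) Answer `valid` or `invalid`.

invalid

From the right, keep odd positions and double even positions (subtract 9 from any doubled value over 9):
  doubled (positions 2,4,...): 0 9 8 2 2 0 1 → sum 22
  kept (positions 1,3,...): 5 6 6 8 5 3 0 → sum 33
Total = 55.
55 mod 10 = 5, so the number is invalid.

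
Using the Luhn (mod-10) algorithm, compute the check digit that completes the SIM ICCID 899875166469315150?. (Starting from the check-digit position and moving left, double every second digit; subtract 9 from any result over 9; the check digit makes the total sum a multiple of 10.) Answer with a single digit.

9

Partial digits right→left: 0 5 1 5 1 3 9 6 4 6 6 1 5 7 8 9 9 8
Double every second digit counting from the check-digit position (so the 1st, 3rd, 5th, ... of the partial from the right).
  doubled (with −9 where >9): 0 2 2 9 8 3 1 7 9 → sum 41
  kept as-is: 5 5 3 6 6 1 7 9 8 → sum 50
Total = 41 + 50 = 91.
Check digit = (10 − (91 mod 10)) mod 10 = 9.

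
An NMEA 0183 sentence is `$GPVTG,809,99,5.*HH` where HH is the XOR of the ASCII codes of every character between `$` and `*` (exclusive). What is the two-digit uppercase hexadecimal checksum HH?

54

XOR the ASCII codes of the payload characters:
  'G' = 0x47 → acc = 0x47
  'P' = 0x50 → acc = 0x17
  'V' = 0x56 → acc = 0x41
  'T' = 0x54 → acc = 0x15
  'G' = 0x47 → acc = 0x52
  ',' = 0x2C → acc = 0x7E
  '8' = 0x38 → acc = 0x46
  '0' = 0x30 → acc = 0x76
  '9' = 0x39 → acc = 0x4F
  ',' = 0x2C → acc = 0x63
  '9' = 0x39 → acc = 0x5A
  '9' = 0x39 → acc = 0x63
  ',' = 0x2C → acc = 0x4F
  '5' = 0x35 → acc = 0x7A
  '.' = 0x2E → acc = 0x54
Checksum = 0x54.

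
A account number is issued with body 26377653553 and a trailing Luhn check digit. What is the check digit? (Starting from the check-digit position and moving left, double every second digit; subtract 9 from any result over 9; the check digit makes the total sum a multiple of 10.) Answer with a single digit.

0

Partial digits right→left: 3 5 5 3 5 6 7 7 3 6 2
Double every second digit counting from the check-digit position (so the 1st, 3rd, 5th, ... of the partial from the right).
  doubled (with −9 where >9): 6 1 1 5 6 4 → sum 23
  kept as-is: 5 3 6 7 6 → sum 27
Total = 23 + 27 = 50.
Check digit = (10 − (50 mod 10)) mod 10 = 0.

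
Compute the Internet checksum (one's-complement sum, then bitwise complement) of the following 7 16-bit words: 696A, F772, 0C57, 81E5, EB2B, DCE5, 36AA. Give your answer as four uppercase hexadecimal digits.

122A

One's-complement addition (fold any carry out of bit 15 back into bit 0):
  0x696A + 0xF772 = 0x160DC → wrap carry → 0x60DD
  0x60DD + 0x0C57 = 0x06D34
  0x6D34 + 0x81E5 = 0x0EF19
  0xEF19 + 0xEB2B = 0x1DA44 → wrap carry → 0xDA45
  0xDA45 + 0xDCE5 = 0x1B72A → wrap carry → 0xB72B
  0xB72B + 0x36AA = 0x0EDD5
One's-complement sum = 0xEDD5.
Checksum = ~0xEDD5 & 0xFFFF = 0x122A.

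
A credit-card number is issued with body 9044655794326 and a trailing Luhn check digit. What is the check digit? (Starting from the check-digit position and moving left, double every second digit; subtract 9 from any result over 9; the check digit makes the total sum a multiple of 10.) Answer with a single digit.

Partial digits right→left: 6 2 3 4 9 7 5 5 6 4 4 0 9
Double every second digit counting from the check-digit position (so the 1st, 3rd, 5th, ... of the partial from the right).
  doubled (with −9 where >9): 3 6 9 1 3 8 9 → sum 39
  kept as-is: 2 4 7 5 4 0 → sum 22
Total = 39 + 22 = 61.
Check digit = (10 − (61 mod 10)) mod 10 = 9.

9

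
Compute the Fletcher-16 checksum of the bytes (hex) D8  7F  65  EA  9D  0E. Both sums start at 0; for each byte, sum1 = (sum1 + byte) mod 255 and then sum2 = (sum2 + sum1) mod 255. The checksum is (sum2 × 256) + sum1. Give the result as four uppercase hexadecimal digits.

3254

Running sums (mod 255):
  after byte 0 (D8): sum1=216, sum2=216
  after byte 1 (7F): sum1=88, sum2=49
  after byte 2 (65): sum1=189, sum2=238
  after byte 3 (EA): sum1=168, sum2=151
  after byte 4 (9D): sum1=70, sum2=221
  after byte 5 (0E): sum1=84, sum2=50
Checksum = sum2·256 + sum1 = 50·256 + 84 = 12884 = 0x3254.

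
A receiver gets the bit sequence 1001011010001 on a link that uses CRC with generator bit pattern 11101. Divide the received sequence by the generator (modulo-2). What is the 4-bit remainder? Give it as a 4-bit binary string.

Modulo-2 division of 1001011010001 by 11101:
  pos 0: 10010 XOR 11101 = 01111
  pos 1: 11111 XOR 11101 = 00010
  pos 4: 10101 XOR 11101 = 01000
  pos 5: 10000 XOR 11101 = 01101
  pos 6: 11010 XOR 11101 = 00111
  pos 8: 11101 XOR 11101 = 00000
Remainder = 0000 (zero — the frame passes the CRC check).

0000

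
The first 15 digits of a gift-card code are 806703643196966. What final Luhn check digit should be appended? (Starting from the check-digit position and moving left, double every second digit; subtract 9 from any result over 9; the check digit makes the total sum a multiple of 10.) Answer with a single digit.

Partial digits right→left: 6 6 9 6 9 1 3 4 6 3 0 7 6 0 8
Double every second digit counting from the check-digit position (so the 1st, 3rd, 5th, ... of the partial from the right).
  doubled (with −9 where >9): 3 9 9 6 3 0 3 7 → sum 40
  kept as-is: 6 6 1 4 3 7 0 → sum 27
Total = 40 + 27 = 67.
Check digit = (10 − (67 mod 10)) mod 10 = 3.

3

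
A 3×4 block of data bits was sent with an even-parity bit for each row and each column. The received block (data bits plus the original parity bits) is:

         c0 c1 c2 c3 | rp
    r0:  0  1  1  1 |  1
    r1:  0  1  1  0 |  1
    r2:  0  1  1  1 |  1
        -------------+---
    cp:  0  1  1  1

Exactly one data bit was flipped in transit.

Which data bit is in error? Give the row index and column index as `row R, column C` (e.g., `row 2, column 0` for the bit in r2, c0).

Recompute each row's even parity and compare to rp:
  r0: data parity 1, sent rp 1 → ok
  r1: data parity 0, sent rp 1 → mismatch
  r2: data parity 1, sent rp 1 → ok
Recompute each column's even parity and compare to cp:
  c0: data parity 0, sent cp 0 → ok
  c1: data parity 1, sent cp 1 → ok
  c2: data parity 1, sent cp 1 → ok
  c3: data parity 0, sent cp 1 → mismatch
Exactly one row (r1) and one column (c3) fail → the flipped bit is at their intersection.

row 1, column 3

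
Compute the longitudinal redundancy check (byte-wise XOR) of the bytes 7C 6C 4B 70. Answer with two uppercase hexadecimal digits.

2B

XOR the bytes together:
  start with 0x7C
  0x7C ⊕ 0x6C = 0x10
  0x10 ⊕ 0x4B = 0x5B
  0x5B ⊕ 0x70 = 0x2B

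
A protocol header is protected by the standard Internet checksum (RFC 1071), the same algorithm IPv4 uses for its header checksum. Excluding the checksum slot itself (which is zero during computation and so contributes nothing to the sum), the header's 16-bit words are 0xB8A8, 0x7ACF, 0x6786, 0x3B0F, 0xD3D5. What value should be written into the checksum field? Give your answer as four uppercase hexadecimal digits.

One's-complement addition (fold any carry out of bit 15 back into bit 0):
  0xB8A8 + 0x7ACF = 0x13377 → wrap carry → 0x3378
  0x3378 + 0x6786 = 0x09AFE
  0x9AFE + 0x3B0F = 0x0D60D
  0xD60D + 0xD3D5 = 0x1A9E2 → wrap carry → 0xA9E3
One's-complement sum = 0xA9E3.
Checksum = ~0xA9E3 & 0xFFFF = 0x561C.

561C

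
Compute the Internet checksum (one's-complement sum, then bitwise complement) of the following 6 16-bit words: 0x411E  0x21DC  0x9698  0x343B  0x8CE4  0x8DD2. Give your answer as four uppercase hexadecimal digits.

One's-complement addition (fold any carry out of bit 15 back into bit 0):
  0x411E + 0x21DC = 0x062FA
  0x62FA + 0x9698 = 0x0F992
  0xF992 + 0x343B = 0x12DCD → wrap carry → 0x2DCE
  0x2DCE + 0x8CE4 = 0x0BAB2
  0xBAB2 + 0x8DD2 = 0x14884 → wrap carry → 0x4885
One's-complement sum = 0x4885.
Checksum = ~0x4885 & 0xFFFF = 0xB77A.

B77A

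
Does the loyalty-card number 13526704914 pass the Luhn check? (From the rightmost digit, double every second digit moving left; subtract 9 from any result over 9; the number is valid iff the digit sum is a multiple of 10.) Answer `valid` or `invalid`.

From the right, keep odd positions and double even positions (subtract 9 from any doubled value over 9):
  doubled (positions 2,4,...): 2 8 5 4 6 → sum 25
  kept (positions 1,3,...): 4 9 0 6 5 1 → sum 25
Total = 50.
50 mod 10 = 0, so the number is valid.

valid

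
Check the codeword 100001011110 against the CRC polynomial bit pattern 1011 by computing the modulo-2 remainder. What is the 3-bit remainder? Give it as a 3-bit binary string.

Modulo-2 division of 100001011110 by 1011:
  pos 0: 1000 XOR 1011 = 0011
  pos 2: 1101 XOR 1011 = 0110
  pos 3: 1100 XOR 1011 = 0111
  pos 4: 1111 XOR 1011 = 0100
  pos 5: 1001 XOR 1011 = 0010
  pos 7: 1011 XOR 1011 = 0000
Remainder = 000 (zero — the frame passes the CRC check).

000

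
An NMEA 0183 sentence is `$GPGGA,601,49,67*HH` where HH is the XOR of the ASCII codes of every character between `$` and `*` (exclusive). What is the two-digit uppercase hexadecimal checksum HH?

41

XOR the ASCII codes of the payload characters:
  'G' = 0x47 → acc = 0x47
  'P' = 0x50 → acc = 0x17
  'G' = 0x47 → acc = 0x50
  'G' = 0x47 → acc = 0x17
  'A' = 0x41 → acc = 0x56
  ',' = 0x2C → acc = 0x7A
  '6' = 0x36 → acc = 0x4C
  '0' = 0x30 → acc = 0x7C
  '1' = 0x31 → acc = 0x4D
  ',' = 0x2C → acc = 0x61
  '4' = 0x34 → acc = 0x55
  '9' = 0x39 → acc = 0x6C
  ',' = 0x2C → acc = 0x40
  '6' = 0x36 → acc = 0x76
  '7' = 0x37 → acc = 0x41
Checksum = 0x41.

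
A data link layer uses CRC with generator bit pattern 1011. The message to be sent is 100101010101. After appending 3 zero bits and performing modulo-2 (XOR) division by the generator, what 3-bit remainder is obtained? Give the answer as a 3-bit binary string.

Append 3 zeros: 100101010101000. Divide by 1011 (XOR where the leading bit is 1):
  pos 0: 1001 XOR 1011 = 0010
  pos 2: 1001 XOR 1011 = 0010
  pos 4: 1001 XOR 1011 = 0010
  pos 6: 1001 XOR 1011 = 0010
  pos 8: 1001 XOR 1011 = 0010
  pos 10: 1000 XOR 1011 = 0011
Remainder (last 3 bits) = 110. This is the CRC / FCS.

110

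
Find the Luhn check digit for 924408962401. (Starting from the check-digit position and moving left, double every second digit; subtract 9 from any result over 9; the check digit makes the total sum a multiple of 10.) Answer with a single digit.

4

Partial digits right→left: 1 0 4 2 6 9 8 0 4 4 2 9
Double every second digit counting from the check-digit position (so the 1st, 3rd, 5th, ... of the partial from the right).
  doubled (with −9 where >9): 2 8 3 7 8 4 → sum 32
  kept as-is: 0 2 9 0 4 9 → sum 24
Total = 32 + 24 = 56.
Check digit = (10 − (56 mod 10)) mod 10 = 4.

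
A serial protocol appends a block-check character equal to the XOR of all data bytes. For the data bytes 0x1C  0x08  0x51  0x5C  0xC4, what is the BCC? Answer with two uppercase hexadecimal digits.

DD

XOR the bytes together:
  start with 0x1C
  0x1C ⊕ 0x08 = 0x14
  0x14 ⊕ 0x51 = 0x45
  0x45 ⊕ 0x5C = 0x19
  0x19 ⊕ 0xC4 = 0xDD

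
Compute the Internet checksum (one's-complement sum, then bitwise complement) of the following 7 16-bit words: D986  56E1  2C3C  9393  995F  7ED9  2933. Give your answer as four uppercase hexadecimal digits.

CE5B

One's-complement addition (fold any carry out of bit 15 back into bit 0):
  0xD986 + 0x56E1 = 0x13067 → wrap carry → 0x3068
  0x3068 + 0x2C3C = 0x05CA4
  0x5CA4 + 0x9393 = 0x0F037
  0xF037 + 0x995F = 0x18996 → wrap carry → 0x8997
  0x8997 + 0x7ED9 = 0x10870 → wrap carry → 0x0871
  0x0871 + 0x2933 = 0x031A4
One's-complement sum = 0x31A4.
Checksum = ~0x31A4 & 0xFFFF = 0xCE5B.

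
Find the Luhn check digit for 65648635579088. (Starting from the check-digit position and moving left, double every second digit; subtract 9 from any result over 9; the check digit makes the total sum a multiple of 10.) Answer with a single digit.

Partial digits right→left: 8 8 0 9 7 5 5 3 6 8 4 6 5 6
Double every second digit counting from the check-digit position (so the 1st, 3rd, 5th, ... of the partial from the right).
  doubled (with −9 where >9): 7 0 5 1 3 8 1 → sum 25
  kept as-is: 8 9 5 3 8 6 6 → sum 45
Total = 25 + 45 = 70.
Check digit = (10 − (70 mod 10)) mod 10 = 0.

0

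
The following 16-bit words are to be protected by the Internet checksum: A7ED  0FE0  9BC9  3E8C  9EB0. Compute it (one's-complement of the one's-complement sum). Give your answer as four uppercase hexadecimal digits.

CF2B

One's-complement addition (fold any carry out of bit 15 back into bit 0):
  0xA7ED + 0x0FE0 = 0x0B7CD
  0xB7CD + 0x9BC9 = 0x15396 → wrap carry → 0x5397
  0x5397 + 0x3E8C = 0x09223
  0x9223 + 0x9EB0 = 0x130D3 → wrap carry → 0x30D4
One's-complement sum = 0x30D4.
Checksum = ~0x30D4 & 0xFFFF = 0xCF2B.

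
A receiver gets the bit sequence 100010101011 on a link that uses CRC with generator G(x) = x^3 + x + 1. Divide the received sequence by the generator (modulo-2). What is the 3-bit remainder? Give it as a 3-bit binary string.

Modulo-2 division of 100010101011 by 1011:
  pos 0: 1000 XOR 1011 = 0011
  pos 2: 1110 XOR 1011 = 0101
  pos 3: 1011 XOR 1011 = 0000
  pos 8: 1011 XOR 1011 = 0000
Remainder = 000 (zero — the frame passes the CRC check).

000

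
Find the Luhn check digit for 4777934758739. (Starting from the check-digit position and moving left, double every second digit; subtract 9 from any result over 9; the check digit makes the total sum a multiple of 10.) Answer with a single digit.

Partial digits right→left: 9 3 7 8 5 7 4 3 9 7 7 7 4
Double every second digit counting from the check-digit position (so the 1st, 3rd, 5th, ... of the partial from the right).
  doubled (with −9 where >9): 9 5 1 8 9 5 8 → sum 45
  kept as-is: 3 8 7 3 7 7 → sum 35
Total = 45 + 35 = 80.
Check digit = (10 − (80 mod 10)) mod 10 = 0.

0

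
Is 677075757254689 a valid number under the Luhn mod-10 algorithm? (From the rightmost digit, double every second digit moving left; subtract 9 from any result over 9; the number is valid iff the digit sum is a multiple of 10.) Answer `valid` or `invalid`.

valid

From the right, keep odd positions and double even positions (subtract 9 from any doubled value over 9):
  doubled (positions 2,4,...): 7 8 4 1 1 0 5 → sum 26
  kept (positions 1,3,...): 9 6 5 7 7 7 7 6 → sum 54
Total = 80.
80 mod 10 = 0, so the number is valid.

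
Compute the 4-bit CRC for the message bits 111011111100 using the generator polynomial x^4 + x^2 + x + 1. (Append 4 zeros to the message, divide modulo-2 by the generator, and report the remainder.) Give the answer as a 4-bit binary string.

Append 4 zeros: 1110111111000000. Divide by 10111 (XOR where the leading bit is 1):
  pos 0: 11101 XOR 10111 = 01010
  pos 1: 10101 XOR 10111 = 00010
  pos 4: 10111 XOR 10111 = 00000
  pos 9: 10000 XOR 10111 = 00111
  pos 11: 11100 XOR 10111 = 01011
Remainder (last 4 bits) = 1011. This is the CRC / FCS.

1011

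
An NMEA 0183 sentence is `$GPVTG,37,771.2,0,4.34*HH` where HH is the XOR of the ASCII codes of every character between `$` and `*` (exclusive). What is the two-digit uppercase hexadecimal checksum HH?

XOR the ASCII codes of the payload characters:
  'G' = 0x47 → acc = 0x47
  'P' = 0x50 → acc = 0x17
  'V' = 0x56 → acc = 0x41
  'T' = 0x54 → acc = 0x15
  'G' = 0x47 → acc = 0x52
  ',' = 0x2C → acc = 0x7E
  '3' = 0x33 → acc = 0x4D
  '7' = 0x37 → acc = 0x7A
  ',' = 0x2C → acc = 0x56
  '7' = 0x37 → acc = 0x61
  '7' = 0x37 → acc = 0x56
  '1' = 0x31 → acc = 0x67
  '.' = 0x2E → acc = 0x49
  '2' = 0x32 → acc = 0x7B
  ',' = 0x2C → acc = 0x57
  '0' = 0x30 → acc = 0x67
  ',' = 0x2C → acc = 0x4B
  '4' = 0x34 → acc = 0x7F
  '.' = 0x2E → acc = 0x51
  '3' = 0x33 → acc = 0x62
  '4' = 0x34 → acc = 0x56
Checksum = 0x56.

56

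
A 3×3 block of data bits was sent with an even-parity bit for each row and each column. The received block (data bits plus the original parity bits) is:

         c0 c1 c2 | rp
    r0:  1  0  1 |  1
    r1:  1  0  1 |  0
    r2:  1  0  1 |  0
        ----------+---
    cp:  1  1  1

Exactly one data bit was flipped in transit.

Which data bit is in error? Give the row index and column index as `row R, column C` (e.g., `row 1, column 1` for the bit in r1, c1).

Recompute each row's even parity and compare to rp:
  r0: data parity 0, sent rp 1 → mismatch
  r1: data parity 0, sent rp 0 → ok
  r2: data parity 0, sent rp 0 → ok
Recompute each column's even parity and compare to cp:
  c0: data parity 1, sent cp 1 → ok
  c1: data parity 0, sent cp 1 → mismatch
  c2: data parity 1, sent cp 1 → ok
Exactly one row (r0) and one column (c1) fail → the flipped bit is at their intersection.

row 0, column 1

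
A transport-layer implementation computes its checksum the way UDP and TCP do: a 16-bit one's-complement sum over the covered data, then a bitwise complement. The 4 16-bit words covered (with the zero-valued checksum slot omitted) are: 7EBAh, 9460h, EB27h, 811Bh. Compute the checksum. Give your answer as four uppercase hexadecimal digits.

80A1

One's-complement addition (fold any carry out of bit 15 back into bit 0):
  0x7EBA + 0x9460 = 0x1131A → wrap carry → 0x131B
  0x131B + 0xEB27 = 0x0FE42
  0xFE42 + 0x811B = 0x17F5D → wrap carry → 0x7F5E
One's-complement sum = 0x7F5E.
Checksum = ~0x7F5E & 0xFFFF = 0x80A1.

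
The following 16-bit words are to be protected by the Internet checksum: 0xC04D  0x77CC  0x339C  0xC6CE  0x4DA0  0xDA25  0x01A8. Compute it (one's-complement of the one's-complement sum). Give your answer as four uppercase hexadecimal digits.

One's-complement addition (fold any carry out of bit 15 back into bit 0):
  0xC04D + 0x77CC = 0x13819 → wrap carry → 0x381A
  0x381A + 0x339C = 0x06BB6
  0x6BB6 + 0xC6CE = 0x13284 → wrap carry → 0x3285
  0x3285 + 0x4DA0 = 0x08025
  0x8025 + 0xDA25 = 0x15A4A → wrap carry → 0x5A4B
  0x5A4B + 0x01A8 = 0x05BF3
One's-complement sum = 0x5BF3.
Checksum = ~0x5BF3 & 0xFFFF = 0xA40C.

A40C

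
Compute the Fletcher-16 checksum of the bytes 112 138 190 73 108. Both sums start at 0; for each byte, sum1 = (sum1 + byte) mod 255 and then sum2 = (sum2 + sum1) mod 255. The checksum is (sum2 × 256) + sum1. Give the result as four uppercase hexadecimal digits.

Running sums (mod 255):
  after byte 0 (112): sum1=112, sum2=112
  after byte 1 (138): sum1=250, sum2=107
  after byte 2 (190): sum1=185, sum2=37
  after byte 3 (73): sum1=3, sum2=40
  after byte 4 (108): sum1=111, sum2=151
Checksum = sum2·256 + sum1 = 151·256 + 111 = 38767 = 0x976F.

976F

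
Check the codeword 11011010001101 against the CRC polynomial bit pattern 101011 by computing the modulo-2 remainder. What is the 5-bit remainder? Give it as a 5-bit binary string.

00000

Modulo-2 division of 11011010001101 by 101011:
  pos 0: 110110 XOR 101011 = 011101
  pos 1: 111011 XOR 101011 = 010000
  pos 2: 100000 XOR 101011 = 001011
  pos 4: 101100 XOR 101011 = 000111
  pos 7: 111110 XOR 101011 = 010101
  pos 8: 101011 XOR 101011 = 000000
Remainder = 00000 (zero — the frame passes the CRC check).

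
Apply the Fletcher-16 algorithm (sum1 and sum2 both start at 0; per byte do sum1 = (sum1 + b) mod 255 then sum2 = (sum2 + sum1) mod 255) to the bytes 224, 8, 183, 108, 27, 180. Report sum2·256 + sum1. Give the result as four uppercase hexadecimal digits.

7CDC

Running sums (mod 255):
  after byte 0 (224): sum1=224, sum2=224
  after byte 1 (8): sum1=232, sum2=201
  after byte 2 (183): sum1=160, sum2=106
  after byte 3 (108): sum1=13, sum2=119
  after byte 4 (27): sum1=40, sum2=159
  after byte 5 (180): sum1=220, sum2=124
Checksum = sum2·256 + sum1 = 124·256 + 220 = 31964 = 0x7CDC.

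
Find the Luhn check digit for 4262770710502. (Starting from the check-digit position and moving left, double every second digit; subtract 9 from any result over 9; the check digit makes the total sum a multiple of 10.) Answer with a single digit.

Partial digits right→left: 2 0 5 0 1 7 0 7 7 2 6 2 4
Double every second digit counting from the check-digit position (so the 1st, 3rd, 5th, ... of the partial from the right).
  doubled (with −9 where >9): 4 1 2 0 5 3 8 → sum 23
  kept as-is: 0 0 7 7 2 2 → sum 18
Total = 23 + 18 = 41.
Check digit = (10 − (41 mod 10)) mod 10 = 9.

9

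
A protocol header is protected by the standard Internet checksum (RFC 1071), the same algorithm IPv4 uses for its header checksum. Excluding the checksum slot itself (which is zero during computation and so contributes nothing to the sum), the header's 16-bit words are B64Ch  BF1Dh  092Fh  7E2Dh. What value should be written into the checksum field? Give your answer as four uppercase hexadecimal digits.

0339

One's-complement addition (fold any carry out of bit 15 back into bit 0):
  0xB64C + 0xBF1D = 0x17569 → wrap carry → 0x756A
  0x756A + 0x092F = 0x07E99
  0x7E99 + 0x7E2D = 0x0FCC6
One's-complement sum = 0xFCC6.
Checksum = ~0xFCC6 & 0xFFFF = 0x0339.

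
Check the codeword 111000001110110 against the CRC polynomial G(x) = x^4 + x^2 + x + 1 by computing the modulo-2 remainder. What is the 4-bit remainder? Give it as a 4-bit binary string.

Modulo-2 division of 111000001110110 by 10111:
  pos 0: 11100 XOR 10111 = 01011
  pos 1: 10110 XOR 10111 = 00001
  pos 5: 10011 XOR 10111 = 00100
  pos 7: 10010 XOR 10111 = 00101
  pos 9: 10111 XOR 10111 = 00000
Remainder = 0000 (zero — the frame passes the CRC check).

0000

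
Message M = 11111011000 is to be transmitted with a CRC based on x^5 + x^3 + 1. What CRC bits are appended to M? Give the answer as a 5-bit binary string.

Append 5 zeros: 1111101100000000. Divide by 101001 (XOR where the leading bit is 1):
  pos 0: 111110 XOR 101001 = 010111
  pos 1: 101111 XOR 101001 = 000110
  pos 4: 110100 XOR 101001 = 011101
  pos 5: 111010 XOR 101001 = 010011
  pos 6: 100110 XOR 101001 = 001111
  pos 8: 111100 XOR 101001 = 010101
  pos 9: 101010 XOR 101001 = 000011
Remainder (last 5 bits) = 00110. This is the CRC / FCS.

00110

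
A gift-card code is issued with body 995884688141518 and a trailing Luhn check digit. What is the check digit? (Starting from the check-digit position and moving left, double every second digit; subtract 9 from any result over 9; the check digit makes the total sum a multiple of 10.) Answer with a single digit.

5

Partial digits right→left: 8 1 5 1 4 1 8 8 6 4 8 8 5 9 9
Double every second digit counting from the check-digit position (so the 1st, 3rd, 5th, ... of the partial from the right).
  doubled (with −9 where >9): 7 1 8 7 3 7 1 9 → sum 43
  kept as-is: 1 1 1 8 4 8 9 → sum 32
Total = 43 + 32 = 75.
Check digit = (10 − (75 mod 10)) mod 10 = 5.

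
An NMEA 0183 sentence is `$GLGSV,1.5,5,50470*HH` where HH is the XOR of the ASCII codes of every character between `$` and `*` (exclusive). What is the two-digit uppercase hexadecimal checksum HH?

4C

XOR the ASCII codes of the payload characters:
  'G' = 0x47 → acc = 0x47
  'L' = 0x4C → acc = 0x0B
  'G' = 0x47 → acc = 0x4C
  'S' = 0x53 → acc = 0x1F
  'V' = 0x56 → acc = 0x49
  ',' = 0x2C → acc = 0x65
  '1' = 0x31 → acc = 0x54
  '.' = 0x2E → acc = 0x7A
  '5' = 0x35 → acc = 0x4F
  ',' = 0x2C → acc = 0x63
  '5' = 0x35 → acc = 0x56
  ',' = 0x2C → acc = 0x7A
  '5' = 0x35 → acc = 0x4F
  '0' = 0x30 → acc = 0x7F
  '4' = 0x34 → acc = 0x4B
  '7' = 0x37 → acc = 0x7C
  '0' = 0x30 → acc = 0x4C
Checksum = 0x4C.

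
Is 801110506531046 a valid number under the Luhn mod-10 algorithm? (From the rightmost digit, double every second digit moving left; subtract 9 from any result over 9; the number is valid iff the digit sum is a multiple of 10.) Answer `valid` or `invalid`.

From the right, keep odd positions and double even positions (subtract 9 from any doubled value over 9):
  doubled (positions 2,4,...): 8 2 1 0 0 2 0 → sum 13
  kept (positions 1,3,...): 6 0 3 6 5 1 1 8 → sum 30
Total = 43.
43 mod 10 = 3, so the number is invalid.

invalid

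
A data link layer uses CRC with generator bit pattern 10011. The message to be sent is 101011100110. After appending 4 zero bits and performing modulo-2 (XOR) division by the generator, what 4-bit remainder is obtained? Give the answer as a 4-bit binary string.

0101

Append 4 zeros: 1010111001100000. Divide by 10011 (XOR where the leading bit is 1):
  pos 0: 10101 XOR 10011 = 00110
  pos 2: 11011 XOR 10011 = 01000
  pos 3: 10000 XOR 10011 = 00011
  pos 6: 11011 XOR 10011 = 01000
  pos 7: 10000 XOR 10011 = 00011
  pos 10: 11000 XOR 10011 = 01011
  pos 11: 10110 XOR 10011 = 00101
Remainder (last 4 bits) = 0101. This is the CRC / FCS.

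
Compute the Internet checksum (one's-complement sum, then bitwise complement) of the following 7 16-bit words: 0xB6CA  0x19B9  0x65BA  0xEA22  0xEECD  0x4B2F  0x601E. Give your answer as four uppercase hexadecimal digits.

One's-complement addition (fold any carry out of bit 15 back into bit 0):
  0xB6CA + 0x19B9 = 0x0D083
  0xD083 + 0x65BA = 0x1363D → wrap carry → 0x363E
  0x363E + 0xEA22 = 0x12060 → wrap carry → 0x2061
  0x2061 + 0xEECD = 0x10F2E → wrap carry → 0x0F2F
  0x0F2F + 0x4B2F = 0x05A5E
  0x5A5E + 0x601E = 0x0BA7C
One's-complement sum = 0xBA7C.
Checksum = ~0xBA7C & 0xFFFF = 0x4583.

4583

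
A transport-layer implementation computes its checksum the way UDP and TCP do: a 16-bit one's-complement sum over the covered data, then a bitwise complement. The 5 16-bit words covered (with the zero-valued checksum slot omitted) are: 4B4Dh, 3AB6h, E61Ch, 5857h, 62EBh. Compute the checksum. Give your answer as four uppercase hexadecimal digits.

One's-complement addition (fold any carry out of bit 15 back into bit 0):
  0x4B4D + 0x3AB6 = 0x08603
  0x8603 + 0xE61C = 0x16C1F → wrap carry → 0x6C20
  0x6C20 + 0x5857 = 0x0C477
  0xC477 + 0x62EB = 0x12762 → wrap carry → 0x2763
One's-complement sum = 0x2763.
Checksum = ~0x2763 & 0xFFFF = 0xD89C.

D89C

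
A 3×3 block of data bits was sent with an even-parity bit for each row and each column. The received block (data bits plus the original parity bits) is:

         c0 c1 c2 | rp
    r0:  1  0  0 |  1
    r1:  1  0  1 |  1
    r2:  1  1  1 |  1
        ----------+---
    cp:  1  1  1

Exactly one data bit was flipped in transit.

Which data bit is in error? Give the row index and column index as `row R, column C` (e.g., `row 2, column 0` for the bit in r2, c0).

Recompute each row's even parity and compare to rp:
  r0: data parity 1, sent rp 1 → ok
  r1: data parity 0, sent rp 1 → mismatch
  r2: data parity 1, sent rp 1 → ok
Recompute each column's even parity and compare to cp:
  c0: data parity 1, sent cp 1 → ok
  c1: data parity 1, sent cp 1 → ok
  c2: data parity 0, sent cp 1 → mismatch
Exactly one row (r1) and one column (c2) fail → the flipped bit is at their intersection.

row 1, column 2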